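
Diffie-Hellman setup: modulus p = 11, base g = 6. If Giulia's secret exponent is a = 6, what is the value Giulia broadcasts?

Public value = 6^6 mod 11.
6^1 ≡ 6 (mod 11)
6^2 = (6^1)^2 ≡ 6^2 = 36 ≡ 3 (mod 11)
6^4 = (6^2)^2 ≡ 3^2 = 9 ≡ 9 (mod 11)
6^6 = 6^4 · 6^2 ≡ 9 · 3 ≡ 5 (mod 11).

5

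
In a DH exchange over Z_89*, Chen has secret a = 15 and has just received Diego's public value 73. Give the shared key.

Shared key K = 73^15 mod 89.
73^1 ≡ 73 (mod 89)
73^2 = (73^1)^2 ≡ 73^2 = 5329 ≡ 78 (mod 89)
73^4 = (73^2)^2 ≡ 78^2 = 6084 ≡ 32 (mod 89)
73^8 = (73^4)^2 ≡ 32^2 = 1024 ≡ 45 (mod 89)
73^15 = 73^8 · 73^4 · 73^2 · 73^1 ≡ 45 · 32 · 78 · 73 ≡ 57 (mod 89).

57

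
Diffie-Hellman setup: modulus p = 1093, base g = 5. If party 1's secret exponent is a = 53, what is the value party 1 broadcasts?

711

Public value = 5^{53} \pmod{1093}.
5^1 ≡ 5 (mod 1093)
5^2 = (5^1)^2 ≡ 5^2 = 25 ≡ 25 (mod 1093)
5^4 = (5^2)^2 ≡ 25^2 = 625 ≡ 625 (mod 1093)
5^8 = (5^4)^2 ≡ 625^2 = 390625 ≡ 424 (mod 1093)
5^16 = (5^8)^2 ≡ 424^2 = 179776 ≡ 524 (mod 1093)
5^32 = (5^16)^2 ≡ 524^2 = 274576 ≡ 233 (mod 1093)
5^53 = 5^32 · 5^16 · 5^4 · 5^1 ≡ 233 · 524 · 625 · 5 ≡ 711 (mod 1093).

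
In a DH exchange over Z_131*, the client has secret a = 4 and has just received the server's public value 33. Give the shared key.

109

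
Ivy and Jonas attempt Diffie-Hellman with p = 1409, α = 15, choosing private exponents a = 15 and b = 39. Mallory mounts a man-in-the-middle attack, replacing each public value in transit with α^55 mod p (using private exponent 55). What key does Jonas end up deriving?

523

Jonas receives Mallory's public value M = 15^55 mod 1409 instead of the honest one.
15^1 ≡ 15 (mod 1409)
15^2 = (15^1)^2 ≡ 15^2 = 225 ≡ 225 (mod 1409)
15^4 = (15^2)^2 ≡ 225^2 = 50625 ≡ 1310 (mod 1409)
15^8 = (15^4)^2 ≡ 1310^2 = 1716100 ≡ 1347 (mod 1409)
15^16 = (15^8)^2 ≡ 1347^2 = 1814409 ≡ 1026 (mod 1409)
15^32 = (15^16)^2 ≡ 1026^2 = 1052676 ≡ 153 (mod 1409)
15^55 = 15^32 · 15^16 · 15^4 · 15^2 · 15^1 ≡ 153 · 1026 · 1310 · 225 · 15 ≡ 143 (mod 1409).
So M = 143. Jonas computes K = M^39 mod 1409.
143^1 ≡ 143 (mod 1409)
143^2 = (143^1)^2 ≡ 143^2 = 20449 ≡ 723 (mod 1409)
143^4 = (143^2)^2 ≡ 723^2 = 522729 ≡ 1399 (mod 1409)
143^8 = (143^4)^2 ≡ 1399^2 = 1957201 ≡ 100 (mod 1409)
143^16 = (143^8)^2 ≡ 100^2 = 10000 ≡ 137 (mod 1409)
143^32 = (143^16)^2 ≡ 137^2 = 18769 ≡ 452 (mod 1409)
143^39 = 143^32 · 143^4 · 143^2 · 143^1 ≡ 452 · 1399 · 723 · 143 ≡ 523 (mod 1409).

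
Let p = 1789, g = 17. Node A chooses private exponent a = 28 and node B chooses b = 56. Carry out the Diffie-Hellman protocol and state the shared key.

Node B sends B = g^b mod p = 17^56 mod 1789.
17^1 ≡ 17 (mod 1789)
17^2 = (17^1)^2 ≡ 17^2 = 289 ≡ 289 (mod 1789)
17^4 = (17^2)^2 ≡ 289^2 = 83521 ≡ 1227 (mod 1789)
17^8 = (17^4)^2 ≡ 1227^2 = 1505529 ≡ 980 (mod 1789)
17^16 = (17^8)^2 ≡ 980^2 = 960400 ≡ 1496 (mod 1789)
17^32 = (17^16)^2 ≡ 1496^2 = 2238016 ≡ 1766 (mod 1789)
17^56 = 17^32 · 17^16 · 17^8 ≡ 1766 · 1496 · 980 ≡ 1021 (mod 1789).
So B = 1021. Node A then computes K = B^a mod p = 1021^28 mod 1789.
1021^1 ≡ 1021 (mod 1789)
1021^2 = (1021^1)^2 ≡ 1021^2 = 1042441 ≡ 1243 (mod 1789)
1021^4 = (1021^2)^2 ≡ 1243^2 = 1545049 ≡ 1142 (mod 1789)
1021^8 = (1021^4)^2 ≡ 1142^2 = 1304164 ≡ 1772 (mod 1789)
1021^16 = (1021^8)^2 ≡ 1772^2 = 3139984 ≡ 289 (mod 1789)
1021^28 = 1021^16 · 1021^8 · 1021^4 ≡ 289 · 1772 · 1142 ≡ 1447 (mod 1789).

1447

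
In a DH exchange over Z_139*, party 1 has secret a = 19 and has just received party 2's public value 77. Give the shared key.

106

Shared key K = 77^19 mod 139.
77^1 ≡ 77 (mod 139)
77^2 = (77^1)^2 ≡ 77^2 = 5929 ≡ 91 (mod 139)
77^4 = (77^2)^2 ≡ 91^2 = 8281 ≡ 80 (mod 139)
77^8 = (77^4)^2 ≡ 80^2 = 6400 ≡ 6 (mod 139)
77^16 = (77^8)^2 ≡ 6^2 = 36 ≡ 36 (mod 139)
77^19 = 77^16 · 77^2 · 77^1 ≡ 36 · 91 · 77 ≡ 106 (mod 139).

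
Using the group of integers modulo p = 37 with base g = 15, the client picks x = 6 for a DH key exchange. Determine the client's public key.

27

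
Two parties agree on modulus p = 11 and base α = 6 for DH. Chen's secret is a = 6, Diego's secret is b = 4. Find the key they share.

Chen sends A = α^a mod p = 6^6 mod 11.
6^1 ≡ 6 (mod 11)
6^2 = (6^1)^2 ≡ 6^2 = 36 ≡ 3 (mod 11)
6^4 = (6^2)^2 ≡ 3^2 = 9 ≡ 9 (mod 11)
6^6 = 6^4 · 6^2 ≡ 9 · 3 ≡ 5 (mod 11).
So A = 5. Diego then computes K = A^b mod p = 5^4 mod 11.
5^1 ≡ 5 (mod 11)
5^2 = (5^1)^2 ≡ 5^2 = 25 ≡ 3 (mod 11)
5^4 = (5^2)^2 ≡ 3^2 = 9 ≡ 9 (mod 11)

9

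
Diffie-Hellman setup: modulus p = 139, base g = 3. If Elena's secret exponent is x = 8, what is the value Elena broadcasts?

28

Public value = 3^8 mod 139.
3^1 ≡ 3 (mod 139)
3^2 = (3^1)^2 ≡ 3^2 = 9 ≡ 9 (mod 139)
3^4 = (3^2)^2 ≡ 9^2 = 81 ≡ 81 (mod 139)
3^8 = (3^4)^2 ≡ 81^2 = 6561 ≡ 28 (mod 139)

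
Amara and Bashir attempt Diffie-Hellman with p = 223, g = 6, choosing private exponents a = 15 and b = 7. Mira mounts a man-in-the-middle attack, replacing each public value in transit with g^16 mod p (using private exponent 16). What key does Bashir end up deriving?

217

Bashir receives Mira's public value M = 6^16 mod 223 instead of the honest one.
6^1 ≡ 6 (mod 223)
6^2 = (6^1)^2 ≡ 6^2 = 36 ≡ 36 (mod 223)
6^4 = (6^2)^2 ≡ 36^2 = 1296 ≡ 181 (mod 223)
6^8 = (6^4)^2 ≡ 181^2 = 32761 ≡ 203 (mod 223)
6^16 = (6^8)^2 ≡ 203^2 = 41209 ≡ 177 (mod 223)
So M = 177. Bashir computes K = M^7 mod 223.
177^1 ≡ 177 (mod 223)
177^2 = (177^1)^2 ≡ 177^2 = 31329 ≡ 109 (mod 223)
177^4 = (177^2)^2 ≡ 109^2 = 11881 ≡ 62 (mod 223)
177^7 = 177^4 · 177^2 · 177^1 ≡ 62 · 109 · 177 ≡ 217 (mod 223).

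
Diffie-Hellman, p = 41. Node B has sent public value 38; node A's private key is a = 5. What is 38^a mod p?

3

Shared key K = 38^5 mod 41.
38^1 ≡ 38 (mod 41)
38^2 = (38^1)^2 ≡ 38^2 = 1444 ≡ 9 (mod 41)
38^4 = (38^2)^2 ≡ 9^2 = 81 ≡ 40 (mod 41)
38^5 = 38^4 · 38^1 ≡ 40 · 38 ≡ 3 (mod 41).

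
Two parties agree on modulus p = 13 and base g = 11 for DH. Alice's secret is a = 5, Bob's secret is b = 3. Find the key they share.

5

Bob sends B = g^b mod p = 11^3 mod 13.
11^1 ≡ 11 (mod 13)
11^2 = (11^1)^2 ≡ 11^2 = 121 ≡ 4 (mod 13)
11^3 = 11^2 · 11^1 ≡ 4 · 11 ≡ 5 (mod 13).
So B = 5. Alice then computes K = B^a mod p = 5^5 mod 13.
5^1 ≡ 5 (mod 13)
5^2 = (5^1)^2 ≡ 5^2 = 25 ≡ 12 (mod 13)
5^4 = (5^2)^2 ≡ 12^2 = 144 ≡ 1 (mod 13)
5^5 = 5^4 · 5^1 ≡ 1 · 5 ≡ 5 (mod 13).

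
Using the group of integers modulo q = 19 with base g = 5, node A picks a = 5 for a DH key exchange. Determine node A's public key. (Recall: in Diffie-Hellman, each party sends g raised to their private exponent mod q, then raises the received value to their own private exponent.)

Public value = 5^5 mod 19.
5^1 ≡ 5 (mod 19)
5^2 = (5^1)^2 ≡ 5^2 = 25 ≡ 6 (mod 19)
5^4 = (5^2)^2 ≡ 6^2 = 36 ≡ 17 (mod 19)
5^5 = 5^4 · 5^1 ≡ 17 · 5 ≡ 9 (mod 19).

9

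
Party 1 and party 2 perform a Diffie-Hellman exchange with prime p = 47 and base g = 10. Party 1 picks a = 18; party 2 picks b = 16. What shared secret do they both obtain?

32

Party 2 sends B = g^b mod p = 10^16 mod 47.
10^1 ≡ 10 (mod 47)
10^2 = (10^1)^2 ≡ 10^2 = 100 ≡ 6 (mod 47)
10^4 = (10^2)^2 ≡ 6^2 = 36 ≡ 36 (mod 47)
10^8 = (10^4)^2 ≡ 36^2 = 1296 ≡ 27 (mod 47)
10^16 = (10^8)^2 ≡ 27^2 = 729 ≡ 24 (mod 47)
So B = 24. Party 1 then computes K = B^a mod p = 24^18 mod 47.
24^1 ≡ 24 (mod 47)
24^2 = (24^1)^2 ≡ 24^2 = 576 ≡ 12 (mod 47)
24^4 = (24^2)^2 ≡ 12^2 = 144 ≡ 3 (mod 47)
24^8 = (24^4)^2 ≡ 3^2 = 9 ≡ 9 (mod 47)
24^16 = (24^8)^2 ≡ 9^2 = 81 ≡ 34 (mod 47)
24^18 = 24^16 · 24^2 ≡ 34 · 12 ≡ 32 (mod 47).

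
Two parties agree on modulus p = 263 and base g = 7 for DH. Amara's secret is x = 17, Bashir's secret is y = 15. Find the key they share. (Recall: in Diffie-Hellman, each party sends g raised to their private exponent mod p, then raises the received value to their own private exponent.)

Bashir sends B = g^y mod p = 7^15 mod 263.
7^1 ≡ 7 (mod 263)
7^2 = (7^1)^2 ≡ 7^2 = 49 ≡ 49 (mod 263)
7^4 = (7^2)^2 ≡ 49^2 = 2401 ≡ 34 (mod 263)
7^8 = (7^4)^2 ≡ 34^2 = 1156 ≡ 104 (mod 263)
7^15 = 7^8 · 7^4 · 7^2 · 7^1 ≡ 104 · 34 · 49 · 7 ≡ 155 (mod 263).
So B = 155. Amara then computes K = B^x mod p = 155^17 mod 263.
155^1 ≡ 155 (mod 263)
155^2 = (155^1)^2 ≡ 155^2 = 24025 ≡ 92 (mod 263)
155^4 = (155^2)^2 ≡ 92^2 = 8464 ≡ 48 (mod 263)
155^8 = (155^4)^2 ≡ 48^2 = 2304 ≡ 200 (mod 263)
155^16 = (155^8)^2 ≡ 200^2 = 40000 ≡ 24 (mod 263)
155^17 = 155^16 · 155^1 ≡ 24 · 155 ≡ 38 (mod 263).

38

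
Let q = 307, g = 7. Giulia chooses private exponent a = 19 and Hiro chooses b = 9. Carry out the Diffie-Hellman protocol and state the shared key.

64

Giulia sends A = g^a mod q = 7^19 mod 307.
7^1 ≡ 7 (mod 307)
7^2 = (7^1)^2 ≡ 7^2 = 49 ≡ 49 (mod 307)
7^4 = (7^2)^2 ≡ 49^2 = 2401 ≡ 252 (mod 307)
7^8 = (7^4)^2 ≡ 252^2 = 63504 ≡ 262 (mod 307)
7^16 = (7^8)^2 ≡ 262^2 = 68644 ≡ 183 (mod 307)
7^19 = 7^16 · 7^2 · 7^1 ≡ 183 · 49 · 7 ≡ 141 (mod 307).
So A = 141. Hiro then computes K = A^b mod q = 141^9 mod 307.
141^1 ≡ 141 (mod 307)
141^2 = (141^1)^2 ≡ 141^2 = 19881 ≡ 233 (mod 307)
141^4 = (141^2)^2 ≡ 233^2 = 54289 ≡ 257 (mod 307)
141^8 = (141^4)^2 ≡ 257^2 = 66049 ≡ 44 (mod 307)
141^9 = 141^8 · 141^1 ≡ 44 · 141 ≡ 64 (mod 307).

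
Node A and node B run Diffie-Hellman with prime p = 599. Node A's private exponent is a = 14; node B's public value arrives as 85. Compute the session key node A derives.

68

Shared key K = 85^14 mod 599.
85^1 ≡ 85 (mod 599)
85^2 = (85^1)^2 ≡ 85^2 = 7225 ≡ 37 (mod 599)
85^4 = (85^2)^2 ≡ 37^2 = 1369 ≡ 171 (mod 599)
85^8 = (85^4)^2 ≡ 171^2 = 29241 ≡ 489 (mod 599)
85^14 = 85^8 · 85^4 · 85^2 ≡ 489 · 171 · 37 ≡ 68 (mod 599).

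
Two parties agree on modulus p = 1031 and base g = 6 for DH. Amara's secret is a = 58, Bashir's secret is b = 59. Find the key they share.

Bashir sends B = g^b mod p = 6^59 mod 1031.
6^1 ≡ 6 (mod 1031)
6^2 = (6^1)^2 ≡ 6^2 = 36 ≡ 36 (mod 1031)
6^4 = (6^2)^2 ≡ 36^2 = 1296 ≡ 265 (mod 1031)
6^8 = (6^4)^2 ≡ 265^2 = 70225 ≡ 117 (mod 1031)
6^16 = (6^8)^2 ≡ 117^2 = 13689 ≡ 286 (mod 1031)
6^32 = (6^16)^2 ≡ 286^2 = 81796 ≡ 347 (mod 1031)
6^59 = 6^32 · 6^16 · 6^8 · 6^2 · 6^1 ≡ 347 · 286 · 117 · 36 · 6 ≡ 232 (mod 1031).
So B = 232. Amara then computes K = B^a mod p = 232^58 mod 1031.
232^1 ≡ 232 (mod 1031)
232^2 = (232^1)^2 ≡ 232^2 = 53824 ≡ 212 (mod 1031)
232^4 = (232^2)^2 ≡ 212^2 = 44944 ≡ 611 (mod 1031)
232^8 = (232^4)^2 ≡ 611^2 = 373321 ≡ 99 (mod 1031)
232^16 = (232^8)^2 ≡ 99^2 = 9801 ≡ 522 (mod 1031)
232^32 = (232^16)^2 ≡ 522^2 = 272484 ≡ 300 (mod 1031)
232^58 = 232^32 · 232^16 · 232^8 · 232^2 ≡ 300 · 522 · 99 · 212 ≡ 24 (mod 1031).

24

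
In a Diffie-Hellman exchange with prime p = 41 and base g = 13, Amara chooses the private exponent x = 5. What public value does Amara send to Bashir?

38

Public value = 13^5 (mod 41).
13^1 ≡ 13 (mod 41)
13^2 = (13^1)^2 ≡ 13^2 = 169 ≡ 5 (mod 41)
13^4 = (13^2)^2 ≡ 5^2 = 25 ≡ 25 (mod 41)
13^5 = 13^4 · 13^1 ≡ 25 · 13 ≡ 38 (mod 41).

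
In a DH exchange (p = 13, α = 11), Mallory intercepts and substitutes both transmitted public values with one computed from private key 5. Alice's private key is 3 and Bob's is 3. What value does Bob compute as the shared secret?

5

Bob receives Mallory's public value M = 11^5 mod 13 instead of the honest one.
11^1 ≡ 11 (mod 13)
11^2 = (11^1)^2 ≡ 11^2 = 121 ≡ 4 (mod 13)
11^4 = (11^2)^2 ≡ 4^2 = 16 ≡ 3 (mod 13)
11^5 = 11^4 · 11^1 ≡ 3 · 11 ≡ 7 (mod 13).
So M = 7. Bob computes K = M^3 mod 13.
7^1 ≡ 7 (mod 13)
7^2 = (7^1)^2 ≡ 7^2 = 49 ≡ 10 (mod 13)
7^3 = 7^2 · 7^1 ≡ 10 · 7 ≡ 5 (mod 13).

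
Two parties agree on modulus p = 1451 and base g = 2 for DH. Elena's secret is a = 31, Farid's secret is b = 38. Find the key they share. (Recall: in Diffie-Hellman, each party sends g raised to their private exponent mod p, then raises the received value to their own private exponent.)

Elena sends A = g^a mod p = 2^31 mod 1451.
2^1 ≡ 2 (mod 1451)
2^2 = (2^1)^2 ≡ 2^2 = 4 ≡ 4 (mod 1451)
2^4 = (2^2)^2 ≡ 4^2 = 16 ≡ 16 (mod 1451)
2^8 = (2^4)^2 ≡ 16^2 = 256 ≡ 256 (mod 1451)
2^16 = (2^8)^2 ≡ 256^2 = 65536 ≡ 241 (mod 1451)
2^31 = 2^16 · 2^8 · 2^4 · 2^2 · 2^1 ≡ 241 · 256 · 16 · 4 · 2 ≡ 746 (mod 1451).
So A = 746. Farid then computes K = A^b mod p = 746^38 mod 1451.
746^1 ≡ 746 (mod 1451)
746^2 = (746^1)^2 ≡ 746^2 = 556516 ≡ 783 (mod 1451)
746^4 = (746^2)^2 ≡ 783^2 = 613089 ≡ 767 (mod 1451)
746^8 = (746^4)^2 ≡ 767^2 = 588289 ≡ 634 (mod 1451)
746^16 = (746^8)^2 ≡ 634^2 = 401956 ≡ 29 (mod 1451)
746^32 = (746^16)^2 ≡ 29^2 = 841 ≡ 841 (mod 1451)
746^38 = 746^32 · 746^4 · 746^2 ≡ 841 · 767 · 783 ≡ 466 (mod 1451).

466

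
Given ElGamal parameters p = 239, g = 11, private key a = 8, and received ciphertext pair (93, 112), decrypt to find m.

Shared mask s = c₁^a mod p = 93^8 mod 239.
93^1 ≡ 93 (mod 239)
93^2 = (93^1)^2 ≡ 93^2 = 8649 ≡ 45 (mod 239)
93^4 = (93^2)^2 ≡ 45^2 = 2025 ≡ 113 (mod 239)
93^8 = (93^4)^2 ≡ 113^2 = 12769 ≡ 102 (mod 239)
So s = 102; s⁻¹ ≡ 157 (mod 239).
m = c₂ · s⁻¹ mod 239 = 112 · 157 mod 239 = 137.

137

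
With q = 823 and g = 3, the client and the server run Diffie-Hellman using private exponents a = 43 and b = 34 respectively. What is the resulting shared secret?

The server sends B = g^b mod q = 3^34 mod 823.
3^1 ≡ 3 (mod 823)
3^2 = (3^1)^2 ≡ 3^2 = 9 ≡ 9 (mod 823)
3^4 = (3^2)^2 ≡ 9^2 = 81 ≡ 81 (mod 823)
3^8 = (3^4)^2 ≡ 81^2 = 6561 ≡ 800 (mod 823)
3^16 = (3^8)^2 ≡ 800^2 = 640000 ≡ 529 (mod 823)
3^32 = (3^16)^2 ≡ 529^2 = 279841 ≡ 21 (mod 823)
3^34 = 3^32 · 3^2 ≡ 21 · 9 ≡ 189 (mod 823).
So B = 189. The client then computes K = B^a mod q = 189^43 mod 823.
189^1 ≡ 189 (mod 823)
189^2 = (189^1)^2 ≡ 189^2 = 35721 ≡ 332 (mod 823)
189^4 = (189^2)^2 ≡ 332^2 = 110224 ≡ 765 (mod 823)
189^8 = (189^4)^2 ≡ 765^2 = 585225 ≡ 72 (mod 823)
189^16 = (189^8)^2 ≡ 72^2 = 5184 ≡ 246 (mod 823)
189^32 = (189^16)^2 ≡ 246^2 = 60516 ≡ 437 (mod 823)
189^43 = 189^32 · 189^8 · 189^2 · 189^1 ≡ 437 · 72 · 332 · 189 ≡ 142 (mod 823).

142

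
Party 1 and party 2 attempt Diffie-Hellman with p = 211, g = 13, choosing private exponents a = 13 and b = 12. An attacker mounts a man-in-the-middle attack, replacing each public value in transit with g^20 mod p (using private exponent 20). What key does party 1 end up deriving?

Party 1 receives an attacker's public value M = 13^20 mod 211 instead of the honest one.
13^1 ≡ 13 (mod 211)
13^2 = (13^1)^2 ≡ 13^2 = 169 ≡ 169 (mod 211)
13^4 = (13^2)^2 ≡ 169^2 = 28561 ≡ 76 (mod 211)
13^8 = (13^4)^2 ≡ 76^2 = 5776 ≡ 79 (mod 211)
13^16 = (13^8)^2 ≡ 79^2 = 6241 ≡ 122 (mod 211)
13^20 = 13^16 · 13^4 ≡ 122 · 76 ≡ 199 (mod 211).
So M = 199. Party 1 computes K = M^13 mod 211.
199^1 ≡ 199 (mod 211)
199^2 = (199^1)^2 ≡ 199^2 = 39601 ≡ 144 (mod 211)
199^4 = (199^2)^2 ≡ 144^2 = 20736 ≡ 58 (mod 211)
199^8 = (199^4)^2 ≡ 58^2 = 3364 ≡ 199 (mod 211)
199^13 = 199^8 · 199^4 · 199^1 ≡ 199 · 58 · 199 ≡ 123 (mod 211).

123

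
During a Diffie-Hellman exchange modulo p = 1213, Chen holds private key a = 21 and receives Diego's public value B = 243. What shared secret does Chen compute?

Shared key K = 243^21 mod 1213.
243^1 ≡ 243 (mod 1213)
243^2 = (243^1)^2 ≡ 243^2 = 59049 ≡ 825 (mod 1213)
243^4 = (243^2)^2 ≡ 825^2 = 680625 ≡ 132 (mod 1213)
243^8 = (243^4)^2 ≡ 132^2 = 17424 ≡ 442 (mod 1213)
243^16 = (243^8)^2 ≡ 442^2 = 195364 ≡ 71 (mod 1213)
243^21 = 243^16 · 243^4 · 243^1 ≡ 71 · 132 · 243 ≡ 595 (mod 1213).

595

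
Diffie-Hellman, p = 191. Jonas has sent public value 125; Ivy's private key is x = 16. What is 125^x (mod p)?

177

Shared key K = 125^16 mod 191.
125^1 ≡ 125 (mod 191)
125^2 = (125^1)^2 ≡ 125^2 = 15625 ≡ 154 (mod 191)
125^4 = (125^2)^2 ≡ 154^2 = 23716 ≡ 32 (mod 191)
125^8 = (125^4)^2 ≡ 32^2 = 1024 ≡ 69 (mod 191)
125^16 = (125^8)^2 ≡ 69^2 = 4761 ≡ 177 (mod 191)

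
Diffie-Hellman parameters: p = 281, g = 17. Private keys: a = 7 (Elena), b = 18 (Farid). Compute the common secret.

Farid sends B = g^b mod p = 17^18 mod 281.
17^1 ≡ 17 (mod 281)
17^2 = (17^1)^2 ≡ 17^2 = 289 ≡ 8 (mod 281)
17^4 = (17^2)^2 ≡ 8^2 = 64 ≡ 64 (mod 281)
17^8 = (17^4)^2 ≡ 64^2 = 4096 ≡ 162 (mod 281)
17^16 = (17^8)^2 ≡ 162^2 = 26244 ≡ 111 (mod 281)
17^18 = 17^16 · 17^2 ≡ 111 · 8 ≡ 45 (mod 281).
So B = 45. Elena then computes K = B^a mod p = 45^7 mod 281.
45^1 ≡ 45 (mod 281)
45^2 = (45^1)^2 ≡ 45^2 = 2025 ≡ 58 (mod 281)
45^4 = (45^2)^2 ≡ 58^2 = 3364 ≡ 273 (mod 281)
45^7 = 45^4 · 45^2 · 45^1 ≡ 273 · 58 · 45 ≡ 195 (mod 281).

195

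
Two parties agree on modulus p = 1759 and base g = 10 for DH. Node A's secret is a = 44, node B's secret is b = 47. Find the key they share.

503

Node B sends B = g^b mod p = 10^47 mod 1759.
10^1 ≡ 10 (mod 1759)
10^2 = (10^1)^2 ≡ 10^2 = 100 ≡ 100 (mod 1759)
10^4 = (10^2)^2 ≡ 100^2 = 10000 ≡ 1205 (mod 1759)
10^8 = (10^4)^2 ≡ 1205^2 = 1452025 ≡ 850 (mod 1759)
10^16 = (10^8)^2 ≡ 850^2 = 722500 ≡ 1310 (mod 1759)
10^32 = (10^16)^2 ≡ 1310^2 = 1716100 ≡ 1075 (mod 1759)
10^47 = 10^32 · 10^8 · 10^4 · 10^2 · 10^1 ≡ 1075 · 850 · 1205 · 100 · 10 ≡ 105 (mod 1759).
So B = 105. Node A then computes K = B^a mod p = 105^44 mod 1759.
105^1 ≡ 105 (mod 1759)
105^2 = (105^1)^2 ≡ 105^2 = 11025 ≡ 471 (mod 1759)
105^4 = (105^2)^2 ≡ 471^2 = 221841 ≡ 207 (mod 1759)
105^8 = (105^4)^2 ≡ 207^2 = 42849 ≡ 633 (mod 1759)
105^16 = (105^8)^2 ≡ 633^2 = 400689 ≡ 1396 (mod 1759)
105^32 = (105^16)^2 ≡ 1396^2 = 1948816 ≡ 1603 (mod 1759)
105^44 = 105^32 · 105^8 · 105^4 ≡ 1603 · 633 · 207 ≡ 503 (mod 1759).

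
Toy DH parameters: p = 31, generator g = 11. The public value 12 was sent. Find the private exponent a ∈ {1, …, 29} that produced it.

Try successive powers of 11 modulo 31:
11^1 ≡ 11
11^2 ≡ 28
11^3 ≡ 29
11^4 ≡ 9
11^5 ≡ 6
11^6 ≡ 4
11^7 ≡ 13
11^8 ≡ 19
11^9 ≡ 23
11^10 ≡ 5
11^11 ≡ 24
11^12 ≡ 16
11^13 ≡ 21
11^14 ≡ 14
11^15 ≡ 30
11^16 ≡ 20
11^17 ≡ 3
11^18 ≡ 2
11^19 ≡ 22
11^20 ≡ 25
11^21 ≡ 27
11^22 ≡ 18
11^23 ≡ 12
Found: a = 23.

23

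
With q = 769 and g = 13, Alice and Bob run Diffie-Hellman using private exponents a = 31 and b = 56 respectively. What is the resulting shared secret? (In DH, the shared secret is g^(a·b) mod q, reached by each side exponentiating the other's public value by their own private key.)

461

Bob sends B = g^b mod q = 13^56 mod 769.
13^1 ≡ 13 (mod 769)
13^2 = (13^1)^2 ≡ 13^2 = 169 ≡ 169 (mod 769)
13^4 = (13^2)^2 ≡ 169^2 = 28561 ≡ 108 (mod 769)
13^8 = (13^4)^2 ≡ 108^2 = 11664 ≡ 129 (mod 769)
13^16 = (13^8)^2 ≡ 129^2 = 16641 ≡ 492 (mod 769)
13^32 = (13^16)^2 ≡ 492^2 = 242064 ≡ 598 (mod 769)
13^56 = 13^32 · 13^16 · 13^8 ≡ 598 · 492 · 129 ≡ 638 (mod 769).
So B = 638. Alice then computes K = B^a mod q = 638^31 mod 769.
638^1 ≡ 638 (mod 769)
638^2 = (638^1)^2 ≡ 638^2 = 407044 ≡ 243 (mod 769)
638^4 = (638^2)^2 ≡ 243^2 = 59049 ≡ 605 (mod 769)
638^8 = (638^4)^2 ≡ 605^2 = 366025 ≡ 750 (mod 769)
638^16 = (638^8)^2 ≡ 750^2 = 562500 ≡ 361 (mod 769)
638^31 = 638^16 · 638^8 · 638^4 · 638^2 · 638^1 ≡ 361 · 750 · 605 · 243 · 638 ≡ 461 (mod 769).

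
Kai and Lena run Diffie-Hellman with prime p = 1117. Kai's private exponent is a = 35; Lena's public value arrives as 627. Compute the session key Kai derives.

Shared key K = 627^35 mod 1117.
627^1 ≡ 627 (mod 1117)
627^2 = (627^1)^2 ≡ 627^2 = 393129 ≡ 1062 (mod 1117)
627^4 = (627^2)^2 ≡ 1062^2 = 1127844 ≡ 791 (mod 1117)
627^8 = (627^4)^2 ≡ 791^2 = 625681 ≡ 161 (mod 1117)
627^16 = (627^8)^2 ≡ 161^2 = 25921 ≡ 230 (mod 1117)
627^32 = (627^16)^2 ≡ 230^2 = 52900 ≡ 401 (mod 1117)
627^35 = 627^32 · 627^2 · 627^1 ≡ 401 · 1062 · 627 ≡ 1092 (mod 1117).

1092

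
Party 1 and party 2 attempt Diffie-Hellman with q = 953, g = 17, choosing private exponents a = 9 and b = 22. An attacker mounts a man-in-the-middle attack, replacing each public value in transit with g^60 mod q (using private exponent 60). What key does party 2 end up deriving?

821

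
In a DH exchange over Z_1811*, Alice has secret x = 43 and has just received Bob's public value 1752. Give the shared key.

Shared key K = 1752^43 mod 1811.
1752^1 ≡ 1752 (mod 1811)
1752^2 = (1752^1)^2 ≡ 1752^2 = 3069504 ≡ 1670 (mod 1811)
1752^4 = (1752^2)^2 ≡ 1670^2 = 2788900 ≡ 1771 (mod 1811)
1752^8 = (1752^4)^2 ≡ 1771^2 = 3136441 ≡ 1600 (mod 1811)
1752^16 = (1752^8)^2 ≡ 1600^2 = 2560000 ≡ 1057 (mod 1811)
1752^32 = (1752^16)^2 ≡ 1057^2 = 1117249 ≡ 1673 (mod 1811)
1752^43 = 1752^32 · 1752^8 · 1752^2 · 1752^1 ≡ 1673 · 1600 · 1670 · 1752 ≡ 526 (mod 1811).

526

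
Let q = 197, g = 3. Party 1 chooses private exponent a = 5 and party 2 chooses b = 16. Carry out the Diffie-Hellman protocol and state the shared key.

Party 2 sends B = g^b mod q = 3^16 mod 197.
3^1 ≡ 3 (mod 197)
3^2 = (3^1)^2 ≡ 3^2 = 9 ≡ 9 (mod 197)
3^4 = (3^2)^2 ≡ 9^2 = 81 ≡ 81 (mod 197)
3^8 = (3^4)^2 ≡ 81^2 = 6561 ≡ 60 (mod 197)
3^16 = (3^8)^2 ≡ 60^2 = 3600 ≡ 54 (mod 197)
So B = 54. Party 1 then computes K = B^a mod q = 54^5 mod 197.
54^1 ≡ 54 (mod 197)
54^2 = (54^1)^2 ≡ 54^2 = 2916 ≡ 158 (mod 197)
54^4 = (54^2)^2 ≡ 158^2 = 24964 ≡ 142 (mod 197)
54^5 = 54^4 · 54^1 ≡ 142 · 54 ≡ 182 (mod 197).

182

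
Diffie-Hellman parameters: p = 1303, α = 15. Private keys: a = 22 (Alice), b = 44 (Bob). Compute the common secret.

311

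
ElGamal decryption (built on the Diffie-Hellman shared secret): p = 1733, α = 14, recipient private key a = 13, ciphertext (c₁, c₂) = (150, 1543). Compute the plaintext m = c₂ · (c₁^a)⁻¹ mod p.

1308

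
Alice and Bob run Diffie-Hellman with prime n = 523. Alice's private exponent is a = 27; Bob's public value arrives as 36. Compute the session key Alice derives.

73

Shared key K = 36^27 mod 523.
36^1 ≡ 36 (mod 523)
36^2 = (36^1)^2 ≡ 36^2 = 1296 ≡ 250 (mod 523)
36^4 = (36^2)^2 ≡ 250^2 = 62500 ≡ 263 (mod 523)
36^8 = (36^4)^2 ≡ 263^2 = 69169 ≡ 133 (mod 523)
36^16 = (36^8)^2 ≡ 133^2 = 17689 ≡ 430 (mod 523)
36^27 = 36^16 · 36^8 · 36^2 · 36^1 ≡ 430 · 133 · 250 · 36 ≡ 73 (mod 523).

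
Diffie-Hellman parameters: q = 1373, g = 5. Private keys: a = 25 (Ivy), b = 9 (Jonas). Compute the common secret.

1130

Jonas sends B = g^b mod q = 5^9 mod 1373.
5^1 ≡ 5 (mod 1373)
5^2 = (5^1)^2 ≡ 5^2 = 25 ≡ 25 (mod 1373)
5^4 = (5^2)^2 ≡ 25^2 = 625 ≡ 625 (mod 1373)
5^8 = (5^4)^2 ≡ 625^2 = 390625 ≡ 693 (mod 1373)
5^9 = 5^8 · 5^1 ≡ 693 · 5 ≡ 719 (mod 1373).
So B = 719. Ivy then computes K = B^a mod q = 719^25 mod 1373.
719^1 ≡ 719 (mod 1373)
719^2 = (719^1)^2 ≡ 719^2 = 516961 ≡ 713 (mod 1373)
719^4 = (719^2)^2 ≡ 713^2 = 508369 ≡ 359 (mod 1373)
719^8 = (719^4)^2 ≡ 359^2 = 128881 ≡ 1192 (mod 1373)
719^16 = (719^8)^2 ≡ 1192^2 = 1420864 ≡ 1182 (mod 1373)
719^25 = 719^16 · 719^8 · 719^1 ≡ 1182 · 1192 · 719 ≡ 1130 (mod 1373).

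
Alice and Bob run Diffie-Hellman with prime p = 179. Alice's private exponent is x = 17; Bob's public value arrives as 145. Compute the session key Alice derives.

43

Shared key K = 145^17 mod 179.
145^1 ≡ 145 (mod 179)
145^2 = (145^1)^2 ≡ 145^2 = 21025 ≡ 82 (mod 179)
145^4 = (145^2)^2 ≡ 82^2 = 6724 ≡ 101 (mod 179)
145^8 = (145^4)^2 ≡ 101^2 = 10201 ≡ 177 (mod 179)
145^16 = (145^8)^2 ≡ 177^2 = 31329 ≡ 4 (mod 179)
145^17 = 145^16 · 145^1 ≡ 4 · 145 ≡ 43 (mod 179).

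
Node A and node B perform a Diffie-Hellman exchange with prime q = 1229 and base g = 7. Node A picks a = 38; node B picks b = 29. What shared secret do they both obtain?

647

Node A sends A = g^a mod q = 7^38 mod 1229.
7^1 ≡ 7 (mod 1229)
7^2 = (7^1)^2 ≡ 7^2 = 49 ≡ 49 (mod 1229)
7^4 = (7^2)^2 ≡ 49^2 = 2401 ≡ 1172 (mod 1229)
7^8 = (7^4)^2 ≡ 1172^2 = 1373584 ≡ 791 (mod 1229)
7^16 = (7^8)^2 ≡ 791^2 = 625681 ≡ 120 (mod 1229)
7^32 = (7^16)^2 ≡ 120^2 = 14400 ≡ 881 (mod 1229)
7^38 = 7^32 · 7^4 · 7^2 ≡ 881 · 1172 · 49 ≡ 1054 (mod 1229).
So A = 1054. Node B then computes K = A^b mod q = 1054^29 mod 1229.
1054^1 ≡ 1054 (mod 1229)
1054^2 = (1054^1)^2 ≡ 1054^2 = 1110916 ≡ 1129 (mod 1229)
1054^4 = (1054^2)^2 ≡ 1129^2 = 1274641 ≡ 168 (mod 1229)
1054^8 = (1054^4)^2 ≡ 168^2 = 28224 ≡ 1186 (mod 1229)
1054^16 = (1054^8)^2 ≡ 1186^2 = 1406596 ≡ 620 (mod 1229)
1054^29 = 1054^16 · 1054^8 · 1054^4 · 1054^1 ≡ 620 · 1186 · 168 · 1054 ≡ 647 (mod 1229).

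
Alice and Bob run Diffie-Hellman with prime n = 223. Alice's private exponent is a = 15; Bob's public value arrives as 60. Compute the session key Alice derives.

15

Shared key K = 60^15 mod 223.
60^1 ≡ 60 (mod 223)
60^2 = (60^1)^2 ≡ 60^2 = 3600 ≡ 32 (mod 223)
60^4 = (60^2)^2 ≡ 32^2 = 1024 ≡ 132 (mod 223)
60^8 = (60^4)^2 ≡ 132^2 = 17424 ≡ 30 (mod 223)
60^15 = 60^8 · 60^4 · 60^2 · 60^1 ≡ 30 · 132 · 32 · 60 ≡ 15 (mod 223).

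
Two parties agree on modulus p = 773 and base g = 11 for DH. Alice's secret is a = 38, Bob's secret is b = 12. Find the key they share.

179

Bob sends B = g^b mod p = 11^12 mod 773.
11^1 ≡ 11 (mod 773)
11^2 = (11^1)^2 ≡ 11^2 = 121 ≡ 121 (mod 773)
11^4 = (11^2)^2 ≡ 121^2 = 14641 ≡ 727 (mod 773)
11^8 = (11^4)^2 ≡ 727^2 = 528529 ≡ 570 (mod 773)
11^12 = 11^8 · 11^4 ≡ 570 · 727 ≡ 62 (mod 773).
So B = 62. Alice then computes K = B^a mod p = 62^38 mod 773.
62^1 ≡ 62 (mod 773)
62^2 = (62^1)^2 ≡ 62^2 = 3844 ≡ 752 (mod 773)
62^4 = (62^2)^2 ≡ 752^2 = 565504 ≡ 441 (mod 773)
62^8 = (62^4)^2 ≡ 441^2 = 194481 ≡ 458 (mod 773)
62^16 = (62^8)^2 ≡ 458^2 = 209764 ≡ 281 (mod 773)
62^32 = (62^16)^2 ≡ 281^2 = 78961 ≡ 115 (mod 773)
62^38 = 62^32 · 62^4 · 62^2 ≡ 115 · 441 · 752 ≡ 179 (mod 773).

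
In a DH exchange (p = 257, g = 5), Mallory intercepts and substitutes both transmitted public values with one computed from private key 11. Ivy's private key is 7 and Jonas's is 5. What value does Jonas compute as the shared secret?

Jonas receives Mallory's public value M = 5^11 mod 257 instead of the honest one.
5^1 ≡ 5 (mod 257)
5^2 = (5^1)^2 ≡ 5^2 = 25 ≡ 25 (mod 257)
5^4 = (5^2)^2 ≡ 25^2 = 625 ≡ 111 (mod 257)
5^8 = (5^4)^2 ≡ 111^2 = 12321 ≡ 242 (mod 257)
5^11 = 5^8 · 5^2 · 5^1 ≡ 242 · 25 · 5 ≡ 181 (mod 257).
So M = 181. Jonas computes K = M^5 mod 257.
181^1 ≡ 181 (mod 257)
181^2 = (181^1)^2 ≡ 181^2 = 32761 ≡ 122 (mod 257)
181^4 = (181^2)^2 ≡ 122^2 = 14884 ≡ 235 (mod 257)
181^5 = 181^4 · 181^1 ≡ 235 · 181 ≡ 130 (mod 257).

130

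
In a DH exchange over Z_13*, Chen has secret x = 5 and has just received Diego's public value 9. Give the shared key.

Shared key K = 9^5 mod 13.
9^1 ≡ 9 (mod 13)
9^2 = (9^1)^2 ≡ 9^2 = 81 ≡ 3 (mod 13)
9^4 = (9^2)^2 ≡ 3^2 = 9 ≡ 9 (mod 13)
9^5 = 9^4 · 9^1 ≡ 9 · 9 ≡ 3 (mod 13).

3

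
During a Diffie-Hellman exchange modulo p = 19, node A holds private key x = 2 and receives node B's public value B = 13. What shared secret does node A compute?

Shared key K = 13^2 mod 19.
13^1 ≡ 13 (mod 19)
13^2 = (13^1)^2 ≡ 13^2 = 169 ≡ 17 (mod 19)

17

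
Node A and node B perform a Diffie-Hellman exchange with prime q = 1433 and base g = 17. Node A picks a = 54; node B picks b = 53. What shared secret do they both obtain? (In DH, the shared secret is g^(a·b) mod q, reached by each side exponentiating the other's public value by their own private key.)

Node B sends B = g^b mod q = 17^53 mod 1433.
17^1 ≡ 17 (mod 1433)
17^2 = (17^1)^2 ≡ 17^2 = 289 ≡ 289 (mod 1433)
17^4 = (17^2)^2 ≡ 289^2 = 83521 ≡ 407 (mod 1433)
17^8 = (17^4)^2 ≡ 407^2 = 165649 ≡ 854 (mod 1433)
17^16 = (17^8)^2 ≡ 854^2 = 729316 ≡ 1352 (mod 1433)
17^32 = (17^16)^2 ≡ 1352^2 = 1827904 ≡ 829 (mod 1433)
17^53 = 17^32 · 17^16 · 17^4 · 17^1 ≡ 829 · 1352 · 407 · 17 ≡ 463 (mod 1433).
So B = 463. Node A then computes K = B^a mod q = 463^54 mod 1433.
463^1 ≡ 463 (mod 1433)
463^2 = (463^1)^2 ≡ 463^2 = 214369 ≡ 852 (mod 1433)
463^4 = (463^2)^2 ≡ 852^2 = 725904 ≡ 806 (mod 1433)
463^8 = (463^4)^2 ≡ 806^2 = 649636 ≡ 487 (mod 1433)
463^16 = (463^8)^2 ≡ 487^2 = 237169 ≡ 724 (mod 1433)
463^32 = (463^16)^2 ≡ 724^2 = 524176 ≡ 1131 (mod 1433)
463^54 = 463^32 · 463^16 · 463^4 · 463^2 ≡ 1131 · 724 · 806 · 852 ≡ 1314 (mod 1433).

1314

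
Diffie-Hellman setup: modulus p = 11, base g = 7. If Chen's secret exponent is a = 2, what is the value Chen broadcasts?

5

Public value = 7^2 (mod 11).
7^1 ≡ 7 (mod 11)
7^2 = (7^1)^2 ≡ 7^2 = 49 ≡ 5 (mod 11)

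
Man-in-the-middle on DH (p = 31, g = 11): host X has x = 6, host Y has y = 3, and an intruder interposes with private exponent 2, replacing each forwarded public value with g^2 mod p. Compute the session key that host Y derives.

4

Host Y receives an intruder's public value M = 11^2 mod 31 instead of the honest one.
11^1 ≡ 11 (mod 31)
11^2 = (11^1)^2 ≡ 11^2 = 121 ≡ 28 (mod 31)
So M = 28. Host Y computes K = M^3 mod 31.
28^1 ≡ 28 (mod 31)
28^2 = (28^1)^2 ≡ 28^2 = 784 ≡ 9 (mod 31)
28^3 = 28^2 · 28^1 ≡ 9 · 28 ≡ 4 (mod 31).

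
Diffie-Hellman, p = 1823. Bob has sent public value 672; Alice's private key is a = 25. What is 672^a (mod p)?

422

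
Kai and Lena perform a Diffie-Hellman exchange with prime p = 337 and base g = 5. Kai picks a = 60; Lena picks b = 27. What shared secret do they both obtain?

282

Lena sends B = g^b mod p = 5^27 mod 337.
5^1 ≡ 5 (mod 337)
5^2 = (5^1)^2 ≡ 5^2 = 25 ≡ 25 (mod 337)
5^4 = (5^2)^2 ≡ 25^2 = 625 ≡ 288 (mod 337)
5^8 = (5^4)^2 ≡ 288^2 = 82944 ≡ 42 (mod 337)
5^16 = (5^8)^2 ≡ 42^2 = 1764 ≡ 79 (mod 337)
5^27 = 5^16 · 5^8 · 5^2 · 5^1 ≡ 79 · 42 · 25 · 5 ≡ 240 (mod 337).
So B = 240. Kai then computes K = B^a mod p = 240^60 mod 337.
240^1 ≡ 240 (mod 337)
240^2 = (240^1)^2 ≡ 240^2 = 57600 ≡ 310 (mod 337)
240^4 = (240^2)^2 ≡ 310^2 = 96100 ≡ 55 (mod 337)
240^8 = (240^4)^2 ≡ 55^2 = 3025 ≡ 329 (mod 337)
240^16 = (240^8)^2 ≡ 329^2 = 108241 ≡ 64 (mod 337)
240^32 = (240^16)^2 ≡ 64^2 = 4096 ≡ 52 (mod 337)
240^60 = 240^32 · 240^16 · 240^8 · 240^4 ≡ 52 · 64 · 329 · 55 ≡ 282 (mod 337).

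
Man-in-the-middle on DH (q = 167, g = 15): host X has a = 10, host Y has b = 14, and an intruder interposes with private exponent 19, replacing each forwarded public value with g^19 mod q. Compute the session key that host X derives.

Host X receives an intruder's public value M = 15^19 mod 167 instead of the honest one.
15^1 ≡ 15 (mod 167)
15^2 = (15^1)^2 ≡ 15^2 = 225 ≡ 58 (mod 167)
15^4 = (15^2)^2 ≡ 58^2 = 3364 ≡ 24 (mod 167)
15^8 = (15^4)^2 ≡ 24^2 = 576 ≡ 75 (mod 167)
15^16 = (15^8)^2 ≡ 75^2 = 5625 ≡ 114 (mod 167)
15^19 = 15^16 · 15^2 · 15^1 ≡ 114 · 58 · 15 ≡ 149 (mod 167).
So M = 149. Host X computes K = M^10 mod 167.
149^1 ≡ 149 (mod 167)
149^2 = (149^1)^2 ≡ 149^2 = 22201 ≡ 157 (mod 167)
149^4 = (149^2)^2 ≡ 157^2 = 24649 ≡ 100 (mod 167)
149^8 = (149^4)^2 ≡ 100^2 = 10000 ≡ 147 (mod 167)
149^10 = 149^8 · 149^2 ≡ 147 · 157 ≡ 33 (mod 167).

33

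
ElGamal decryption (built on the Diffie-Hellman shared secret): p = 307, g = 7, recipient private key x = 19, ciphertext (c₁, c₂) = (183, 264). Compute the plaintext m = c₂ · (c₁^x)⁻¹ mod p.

42

Shared mask s = c₁^x mod p = 183^19 mod 307.
183^1 ≡ 183 (mod 307)
183^2 = (183^1)^2 ≡ 183^2 = 33489 ≡ 26 (mod 307)
183^4 = (183^2)^2 ≡ 26^2 = 676 ≡ 62 (mod 307)
183^8 = (183^4)^2 ≡ 62^2 = 3844 ≡ 160 (mod 307)
183^16 = (183^8)^2 ≡ 160^2 = 25600 ≡ 119 (mod 307)
183^19 = 183^16 · 183^2 · 183^1 ≡ 119 · 26 · 183 ≡ 94 (mod 307).
So s = 94; s⁻¹ ≡ 49 (mod 307).
m = c₂ · s⁻¹ mod 307 = 264 · 49 mod 307 = 42.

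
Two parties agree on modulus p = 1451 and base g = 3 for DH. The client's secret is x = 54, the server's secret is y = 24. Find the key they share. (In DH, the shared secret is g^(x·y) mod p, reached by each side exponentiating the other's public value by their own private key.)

The server sends B = g^y mod p = 3^24 mod 1451.
3^1 ≡ 3 (mod 1451)
3^2 = (3^1)^2 ≡ 3^2 = 9 ≡ 9 (mod 1451)
3^4 = (3^2)^2 ≡ 9^2 = 81 ≡ 81 (mod 1451)
3^8 = (3^4)^2 ≡ 81^2 = 6561 ≡ 757 (mod 1451)
3^16 = (3^8)^2 ≡ 757^2 = 573049 ≡ 1355 (mod 1451)
3^24 = 3^16 · 3^8 ≡ 1355 · 757 ≡ 1329 (mod 1451).
So B = 1329. The client then computes K = B^x mod p = 1329^54 mod 1451.
1329^1 ≡ 1329 (mod 1451)
1329^2 = (1329^1)^2 ≡ 1329^2 = 1766241 ≡ 374 (mod 1451)
1329^4 = (1329^2)^2 ≡ 374^2 = 139876 ≡ 580 (mod 1451)
1329^8 = (1329^4)^2 ≡ 580^2 = 336400 ≡ 1219 (mod 1451)
1329^16 = (1329^8)^2 ≡ 1219^2 = 1485961 ≡ 137 (mod 1451)
1329^32 = (1329^16)^2 ≡ 137^2 = 18769 ≡ 1357 (mod 1451)
1329^54 = 1329^32 · 1329^16 · 1329^4 · 1329^2 ≡ 1357 · 137 · 580 · 374 ≡ 1362 (mod 1451).

1362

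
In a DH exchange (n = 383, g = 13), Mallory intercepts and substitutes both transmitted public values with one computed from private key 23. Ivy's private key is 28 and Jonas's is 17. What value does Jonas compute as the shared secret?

352

Jonas receives Mallory's public value M = 13^23 mod 383 instead of the honest one.
13^1 ≡ 13 (mod 383)
13^2 = (13^1)^2 ≡ 13^2 = 169 ≡ 169 (mod 383)
13^4 = (13^2)^2 ≡ 169^2 = 28561 ≡ 219 (mod 383)
13^8 = (13^4)^2 ≡ 219^2 = 47961 ≡ 86 (mod 383)
13^16 = (13^8)^2 ≡ 86^2 = 7396 ≡ 119 (mod 383)
13^23 = 13^16 · 13^4 · 13^2 · 13^1 ≡ 119 · 219 · 169 · 13 ≡ 198 (mod 383).
So M = 198. Jonas computes K = M^17 mod 383.
198^1 ≡ 198 (mod 383)
198^2 = (198^1)^2 ≡ 198^2 = 39204 ≡ 138 (mod 383)
198^4 = (198^2)^2 ≡ 138^2 = 19044 ≡ 277 (mod 383)
198^8 = (198^4)^2 ≡ 277^2 = 76729 ≡ 129 (mod 383)
198^16 = (198^8)^2 ≡ 129^2 = 16641 ≡ 172 (mod 383)
198^17 = 198^16 · 198^1 ≡ 172 · 198 ≡ 352 (mod 383).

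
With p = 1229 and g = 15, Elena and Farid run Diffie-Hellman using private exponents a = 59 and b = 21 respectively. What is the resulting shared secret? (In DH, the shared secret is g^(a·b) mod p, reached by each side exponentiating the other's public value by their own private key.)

908

Elena sends A = g^a mod p = 15^59 mod 1229.
15^1 ≡ 15 (mod 1229)
15^2 = (15^1)^2 ≡ 15^2 = 225 ≡ 225 (mod 1229)
15^4 = (15^2)^2 ≡ 225^2 = 50625 ≡ 236 (mod 1229)
15^8 = (15^4)^2 ≡ 236^2 = 55696 ≡ 391 (mod 1229)
15^16 = (15^8)^2 ≡ 391^2 = 152881 ≡ 485 (mod 1229)
15^32 = (15^16)^2 ≡ 485^2 = 235225 ≡ 486 (mod 1229)
15^59 = 15^32 · 15^16 · 15^8 · 15^2 · 15^1 ≡ 486 · 485 · 391 · 225 · 15 ≡ 475 (mod 1229).
So A = 475. Farid then computes K = A^b mod p = 475^21 mod 1229.
475^1 ≡ 475 (mod 1229)
475^2 = (475^1)^2 ≡ 475^2 = 225625 ≡ 718 (mod 1229)
475^4 = (475^2)^2 ≡ 718^2 = 515524 ≡ 573 (mod 1229)
475^8 = (475^4)^2 ≡ 573^2 = 328329 ≡ 186 (mod 1229)
475^16 = (475^8)^2 ≡ 186^2 = 34596 ≡ 184 (mod 1229)
475^21 = 475^16 · 475^4 · 475^1 ≡ 184 · 573 · 475 ≡ 908 (mod 1229).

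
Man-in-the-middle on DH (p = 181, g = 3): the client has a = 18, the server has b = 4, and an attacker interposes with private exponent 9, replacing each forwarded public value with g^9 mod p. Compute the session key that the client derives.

42

The client receives an attacker's public value M = 3^9 mod 181 instead of the honest one.
3^1 ≡ 3 (mod 181)
3^2 = (3^1)^2 ≡ 3^2 = 9 ≡ 9 (mod 181)
3^4 = (3^2)^2 ≡ 9^2 = 81 ≡ 81 (mod 181)
3^8 = (3^4)^2 ≡ 81^2 = 6561 ≡ 45 (mod 181)
3^9 = 3^8 · 3^1 ≡ 45 · 3 ≡ 135 (mod 181).
So M = 135. The client computes K = M^18 mod 181.
135^1 ≡ 135 (mod 181)
135^2 = (135^1)^2 ≡ 135^2 = 18225 ≡ 125 (mod 181)
135^4 = (135^2)^2 ≡ 125^2 = 15625 ≡ 59 (mod 181)
135^8 = (135^4)^2 ≡ 59^2 = 3481 ≡ 42 (mod 181)
135^16 = (135^8)^2 ≡ 42^2 = 1764 ≡ 135 (mod 181)
135^18 = 135^16 · 135^2 ≡ 135 · 125 ≡ 42 (mod 181).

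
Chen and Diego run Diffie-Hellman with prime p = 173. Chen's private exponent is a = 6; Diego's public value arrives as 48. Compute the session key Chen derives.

122

Shared key K = 48^6 mod 173.
48^1 ≡ 48 (mod 173)
48^2 = (48^1)^2 ≡ 48^2 = 2304 ≡ 55 (mod 173)
48^4 = (48^2)^2 ≡ 55^2 = 3025 ≡ 84 (mod 173)
48^6 = 48^4 · 48^2 ≡ 84 · 55 ≡ 122 (mod 173).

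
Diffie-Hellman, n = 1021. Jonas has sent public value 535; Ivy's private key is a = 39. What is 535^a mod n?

771

Shared key K = 535^39 mod 1021.
535^1 ≡ 535 (mod 1021)
535^2 = (535^1)^2 ≡ 535^2 = 286225 ≡ 345 (mod 1021)
535^4 = (535^2)^2 ≡ 345^2 = 119025 ≡ 589 (mod 1021)
535^8 = (535^4)^2 ≡ 589^2 = 346921 ≡ 802 (mod 1021)
535^16 = (535^8)^2 ≡ 802^2 = 643204 ≡ 995 (mod 1021)
535^32 = (535^16)^2 ≡ 995^2 = 990025 ≡ 676 (mod 1021)
535^39 = 535^32 · 535^4 · 535^2 · 535^1 ≡ 676 · 589 · 345 · 535 ≡ 771 (mod 1021).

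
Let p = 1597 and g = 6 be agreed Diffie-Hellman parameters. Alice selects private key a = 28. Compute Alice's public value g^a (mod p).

27

Public value = 6^28 (mod 1597).
6^1 ≡ 6 (mod 1597)
6^2 = (6^1)^2 ≡ 6^2 = 36 ≡ 36 (mod 1597)
6^4 = (6^2)^2 ≡ 36^2 = 1296 ≡ 1296 (mod 1597)
6^8 = (6^4)^2 ≡ 1296^2 = 1679616 ≡ 1169 (mod 1597)
6^16 = (6^8)^2 ≡ 1169^2 = 1366561 ≡ 1126 (mod 1597)
6^28 = 6^16 · 6^8 · 6^4 ≡ 1126 · 1169 · 1296 ≡ 27 (mod 1597).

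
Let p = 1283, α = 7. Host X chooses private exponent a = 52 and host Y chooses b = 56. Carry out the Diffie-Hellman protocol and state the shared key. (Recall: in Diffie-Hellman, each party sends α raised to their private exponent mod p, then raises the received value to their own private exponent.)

287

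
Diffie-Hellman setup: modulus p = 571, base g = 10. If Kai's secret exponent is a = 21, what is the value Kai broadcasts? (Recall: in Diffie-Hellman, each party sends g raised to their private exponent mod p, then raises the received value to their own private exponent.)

304

Public value = 10^21 mod 571.
10^1 ≡ 10 (mod 571)
10^2 = (10^1)^2 ≡ 10^2 = 100 ≡ 100 (mod 571)
10^4 = (10^2)^2 ≡ 100^2 = 10000 ≡ 293 (mod 571)
10^8 = (10^4)^2 ≡ 293^2 = 85849 ≡ 199 (mod 571)
10^16 = (10^8)^2 ≡ 199^2 = 39601 ≡ 202 (mod 571)
10^21 = 10^16 · 10^4 · 10^1 ≡ 202 · 293 · 10 ≡ 304 (mod 571).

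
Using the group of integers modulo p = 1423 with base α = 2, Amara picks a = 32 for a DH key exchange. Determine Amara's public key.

392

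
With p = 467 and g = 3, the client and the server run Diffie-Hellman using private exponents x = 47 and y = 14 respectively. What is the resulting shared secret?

The client sends A = g^x mod p = 3^47 mod 467.
3^1 ≡ 3 (mod 467)
3^2 = (3^1)^2 ≡ 3^2 = 9 ≡ 9 (mod 467)
3^4 = (3^2)^2 ≡ 9^2 = 81 ≡ 81 (mod 467)
3^8 = (3^4)^2 ≡ 81^2 = 6561 ≡ 23 (mod 467)
3^16 = (3^8)^2 ≡ 23^2 = 529 ≡ 62 (mod 467)
3^32 = (3^16)^2 ≡ 62^2 = 3844 ≡ 108 (mod 467)
3^47 = 3^32 · 3^8 · 3^4 · 3^2 · 3^1 ≡ 108 · 23 · 81 · 9 · 3 ≡ 364 (mod 467).
So A = 364. The server then computes K = A^y mod p = 364^14 mod 467.
364^1 ≡ 364 (mod 467)
364^2 = (364^1)^2 ≡ 364^2 = 132496 ≡ 335 (mod 467)
364^4 = (364^2)^2 ≡ 335^2 = 112225 ≡ 145 (mod 467)
364^8 = (364^4)^2 ≡ 145^2 = 21025 ≡ 10 (mod 467)
364^14 = 364^8 · 364^4 · 364^2 ≡ 10 · 145 · 335 ≡ 70 (mod 467).

70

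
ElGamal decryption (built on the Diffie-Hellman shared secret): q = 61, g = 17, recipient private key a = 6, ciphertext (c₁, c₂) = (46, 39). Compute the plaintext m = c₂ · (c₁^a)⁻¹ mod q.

46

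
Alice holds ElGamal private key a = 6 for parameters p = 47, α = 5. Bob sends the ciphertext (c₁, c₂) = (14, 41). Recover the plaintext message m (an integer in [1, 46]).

20

Shared mask s = c₁^a mod p = 14^6 mod 47.
14^1 ≡ 14 (mod 47)
14^2 = (14^1)^2 ≡ 14^2 = 196 ≡ 8 (mod 47)
14^4 = (14^2)^2 ≡ 8^2 = 64 ≡ 17 (mod 47)
14^6 = 14^4 · 14^2 ≡ 17 · 8 ≡ 42 (mod 47).
So s = 42; s⁻¹ ≡ 28 (mod 47).
m = c₂ · s⁻¹ mod 47 = 41 · 28 mod 47 = 20.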